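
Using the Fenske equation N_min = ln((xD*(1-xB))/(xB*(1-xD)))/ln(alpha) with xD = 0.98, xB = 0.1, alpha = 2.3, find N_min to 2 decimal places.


N_min = ln((xD*(1-xB))/(xB*(1-xD))) / ln(alpha)
Numerator inside ln: 0.882 / 0.002 = 441.0
ln(441.0) = 6.089045
ln(alpha) = ln(2.3) = 0.832909
N_min = 6.089045 / 0.832909 = 7.31


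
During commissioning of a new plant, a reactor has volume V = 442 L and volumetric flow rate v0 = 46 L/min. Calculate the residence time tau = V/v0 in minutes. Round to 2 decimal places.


tau = V / v0
tau = 442 / 46
tau = 9.61 min


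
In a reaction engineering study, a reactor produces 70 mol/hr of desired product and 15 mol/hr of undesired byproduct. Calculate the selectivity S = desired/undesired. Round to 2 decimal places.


S = desired product rate / undesired product rate
S = 70 / 15
S = 4.67


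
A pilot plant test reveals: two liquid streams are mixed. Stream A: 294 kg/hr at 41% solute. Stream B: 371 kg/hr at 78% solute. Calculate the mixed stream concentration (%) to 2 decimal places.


Mass balance on solute: F1*x1 + F2*x2 = F3*x3
F3 = F1 + F2 = 294 + 371 = 665 kg/hr
x3 = (F1*x1 + F2*x2)/F3
x3 = (294*0.41 + 371*0.78) / 665
x3 = 61.64%


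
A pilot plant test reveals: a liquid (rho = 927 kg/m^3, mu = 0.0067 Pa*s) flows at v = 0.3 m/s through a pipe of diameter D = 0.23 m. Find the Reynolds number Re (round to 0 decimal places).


Re = rho * v * D / mu
Re = 927 * 0.3 * 0.23 / 0.0067
Re = 63.963 / 0.0067
Re = 9547


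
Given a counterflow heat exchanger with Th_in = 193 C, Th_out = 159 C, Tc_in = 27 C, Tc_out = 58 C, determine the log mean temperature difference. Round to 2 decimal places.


dT1 = Th_in - Tc_out = 193 - 58 = 135
dT2 = Th_out - Tc_in = 159 - 27 = 132
LMTD = (dT1 - dT2) / ln(dT1/dT2)
LMTD = (135 - 132) / ln(135/132)
LMTD = 133.49 K


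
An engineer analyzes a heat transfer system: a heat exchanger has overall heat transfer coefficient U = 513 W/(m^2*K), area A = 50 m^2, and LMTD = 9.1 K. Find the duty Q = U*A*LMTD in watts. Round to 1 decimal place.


Q = U * A * LMTD
Q = 513 * 50 * 9.1
Q = 233415.0 W


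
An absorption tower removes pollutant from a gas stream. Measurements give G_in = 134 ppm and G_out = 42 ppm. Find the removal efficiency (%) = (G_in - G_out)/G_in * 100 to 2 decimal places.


Efficiency = (G_in - G_out) / G_in * 100%
Efficiency = (134 - 42) / 134 * 100
Efficiency = 92 / 134 * 100
Efficiency = 68.66%


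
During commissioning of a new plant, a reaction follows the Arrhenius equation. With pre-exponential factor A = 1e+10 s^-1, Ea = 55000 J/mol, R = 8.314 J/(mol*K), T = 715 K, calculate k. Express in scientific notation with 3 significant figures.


k = A * exp(-Ea/(R*T))
k = 1e+10 * exp(-55000 / (8.314 * 715))
k = 1e+10 * exp(-9.252234)
k = 9.59e+05


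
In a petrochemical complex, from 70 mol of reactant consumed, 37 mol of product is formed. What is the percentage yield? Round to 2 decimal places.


Yield = (moles product / moles consumed) * 100%
Yield = (37 / 70) * 100
Yield = 0.5286 * 100
Yield = 52.86%


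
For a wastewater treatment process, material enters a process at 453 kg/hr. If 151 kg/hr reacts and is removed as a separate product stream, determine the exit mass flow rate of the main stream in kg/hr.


Steady-state mass balance on the main outlet: F_out = F_in - F_removed
F_out = 453 - 151
F_out = 302 kg/hr


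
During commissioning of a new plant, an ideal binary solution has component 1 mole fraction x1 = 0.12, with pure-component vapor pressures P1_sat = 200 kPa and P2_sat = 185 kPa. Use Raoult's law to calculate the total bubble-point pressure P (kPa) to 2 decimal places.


P = x1*P1_sat + x2*P2_sat
x2 = 1 - x1 = 1 - 0.12 = 0.88
P = 0.12*200 + 0.88*185
P = 24.0 + 162.8
P = 186.80 kPa


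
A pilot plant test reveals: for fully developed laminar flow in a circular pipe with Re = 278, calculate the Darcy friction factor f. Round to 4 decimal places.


f = 64 / Re
f = 64 / 278
f = 0.2302


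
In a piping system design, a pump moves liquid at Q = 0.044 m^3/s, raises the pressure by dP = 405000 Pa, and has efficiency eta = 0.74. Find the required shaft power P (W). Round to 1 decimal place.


P = Q * dP / eta
P = 0.044 * 405000 / 0.74
P = 17820.0 / 0.74
P = 24081.1 W


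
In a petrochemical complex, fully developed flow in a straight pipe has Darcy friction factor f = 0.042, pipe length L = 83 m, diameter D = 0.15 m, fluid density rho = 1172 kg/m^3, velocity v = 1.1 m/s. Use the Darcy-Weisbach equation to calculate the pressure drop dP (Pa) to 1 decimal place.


dP = f * (L/D) * (rho*v^2/2)
dP = 0.042 * (83/0.15) * (1172*1.1^2/2)
L/D = 553.33333333
rho*v^2/2 = 1172*1.21/2 = 709.06
dP = 0.042 * 553.33333333 * 709.06
dP = 16478.6 Pa


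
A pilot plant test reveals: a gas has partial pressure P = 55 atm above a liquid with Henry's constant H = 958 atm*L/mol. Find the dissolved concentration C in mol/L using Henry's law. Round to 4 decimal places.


C = P / H
C = 55 / 958
C = 0.0574 mol/L


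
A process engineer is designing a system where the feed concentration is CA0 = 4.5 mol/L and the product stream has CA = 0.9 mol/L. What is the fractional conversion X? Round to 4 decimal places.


X = (CA0 - CA) / CA0
X = (4.5 - 0.9) / 4.5
X = 3.6 / 4.5
X = 0.8000


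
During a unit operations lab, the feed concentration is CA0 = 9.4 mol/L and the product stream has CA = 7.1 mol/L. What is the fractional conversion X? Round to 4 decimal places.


X = (CA0 - CA) / CA0
X = (9.4 - 7.1) / 9.4
X = 2.3 / 9.4
X = 0.2447


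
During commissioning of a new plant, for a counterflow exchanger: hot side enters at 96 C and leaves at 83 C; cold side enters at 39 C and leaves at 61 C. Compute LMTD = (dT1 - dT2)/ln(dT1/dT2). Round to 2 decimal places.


dT1 = Th_in - Tc_out = 96 - 61 = 35
dT2 = Th_out - Tc_in = 83 - 39 = 44
LMTD = (dT1 - dT2) / ln(dT1/dT2)
LMTD = (35 - 44) / ln(35/44)
LMTD = 39.33 K


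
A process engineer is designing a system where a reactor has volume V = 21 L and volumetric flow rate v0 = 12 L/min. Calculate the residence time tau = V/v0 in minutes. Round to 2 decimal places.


tau = V / v0
tau = 21 / 12
tau = 1.75 min


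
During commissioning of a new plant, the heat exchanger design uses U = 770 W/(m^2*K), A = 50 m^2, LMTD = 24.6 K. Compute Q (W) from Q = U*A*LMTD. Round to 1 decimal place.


Q = U * A * LMTD
Q = 770 * 50 * 24.6
Q = 947100.0 W


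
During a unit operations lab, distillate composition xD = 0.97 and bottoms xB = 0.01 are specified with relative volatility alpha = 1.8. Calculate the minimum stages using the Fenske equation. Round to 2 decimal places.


N_min = ln((xD*(1-xB))/(xB*(1-xD))) / ln(alpha)
Numerator inside ln: 0.9603 / 0.0003 = 3201.0
ln(3201.0) = 8.071219
ln(alpha) = ln(1.8) = 0.587787
N_min = 8.071219 / 0.587787 = 13.73


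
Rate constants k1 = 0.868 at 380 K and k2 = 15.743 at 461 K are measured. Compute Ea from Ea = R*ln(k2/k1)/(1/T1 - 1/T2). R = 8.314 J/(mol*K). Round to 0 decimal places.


Ea = R * ln(k2/k1) / (1/T1 - 1/T2)
ln(k2/k1) = ln(15.743/0.868) = 2.8979594
1/T1 - 1/T2 = 1/380 - 1/461 = 0.00046238155
Ea = 8.314 * 2.8979594 / 0.00046238155
Ea = 52108 J/mol


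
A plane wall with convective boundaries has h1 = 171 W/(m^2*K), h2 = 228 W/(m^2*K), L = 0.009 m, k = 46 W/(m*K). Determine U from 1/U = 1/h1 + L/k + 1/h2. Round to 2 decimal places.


1/U = 1/h1 + L/k + 1/h2
1/U = 1/171 + 0.009/46 + 1/228
1/U = 0.0058479532 + 0.0001956522 + 0.0043859649
1/U = 0.0104295703
U = 95.88 W/(m^2*K)


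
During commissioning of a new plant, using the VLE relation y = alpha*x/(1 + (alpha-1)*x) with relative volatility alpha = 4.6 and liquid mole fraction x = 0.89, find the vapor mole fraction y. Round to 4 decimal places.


y = alpha*x / (1 + (alpha-1)*x)
y = 4.6*0.89 / (1 + (4.6-1)*0.89)
y = 4.094 / (1 + 3.204)
y = 4.094 / 4.204
y = 0.9738


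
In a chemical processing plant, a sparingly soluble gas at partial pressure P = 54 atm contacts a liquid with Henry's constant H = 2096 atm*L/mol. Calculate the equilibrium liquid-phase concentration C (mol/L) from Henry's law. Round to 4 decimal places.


C = P / H
C = 54 / 2096
C = 0.0258 mol/L


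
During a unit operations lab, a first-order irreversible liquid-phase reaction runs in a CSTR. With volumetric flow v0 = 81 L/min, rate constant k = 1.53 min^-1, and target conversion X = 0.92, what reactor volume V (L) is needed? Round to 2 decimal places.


V = v0 * X / (k * (1 - X))
V = 81 * 0.92 / (1.53 * (1 - 0.92))
V = 74.52 / (1.53 * 0.08)
V = 74.52 / 0.1224
V = 608.82 L


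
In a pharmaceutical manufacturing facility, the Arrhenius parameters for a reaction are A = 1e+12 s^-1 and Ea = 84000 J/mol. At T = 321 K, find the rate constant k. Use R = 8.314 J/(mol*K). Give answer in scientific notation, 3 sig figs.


k = A * exp(-Ea/(R*T))
k = 1e+12 * exp(-84000 / (8.314 * 321))
k = 1e+12 * exp(-31.474891)
k = 2.14e-02


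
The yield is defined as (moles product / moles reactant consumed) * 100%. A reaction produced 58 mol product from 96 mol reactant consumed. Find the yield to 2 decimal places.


Yield = (moles product / moles consumed) * 100%
Yield = (58 / 96) * 100
Yield = 0.6042 * 100
Yield = 60.42%


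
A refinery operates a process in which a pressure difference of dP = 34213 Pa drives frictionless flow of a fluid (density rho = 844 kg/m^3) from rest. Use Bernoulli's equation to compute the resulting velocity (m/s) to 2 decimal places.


v = sqrt(2*dP/rho)
v = sqrt(2*34213/844)
v = sqrt(81.07346)
v = 9.00 m/s


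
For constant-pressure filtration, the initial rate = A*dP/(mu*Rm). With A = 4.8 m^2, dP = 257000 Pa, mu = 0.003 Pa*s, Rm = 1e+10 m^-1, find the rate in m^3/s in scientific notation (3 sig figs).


rate = A * dP / (mu * Rm)
rate = 4.8 * 257000 / (0.003 * 1e+10)
rate = 1233600.0 / 3.000e+07
rate = 4.11e-02 m^3/s


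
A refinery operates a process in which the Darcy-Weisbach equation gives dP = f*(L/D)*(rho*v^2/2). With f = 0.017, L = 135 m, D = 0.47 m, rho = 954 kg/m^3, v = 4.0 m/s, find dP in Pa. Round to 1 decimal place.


dP = f * (L/D) * (rho*v^2/2)
dP = 0.017 * (135/0.47) * (954*4.0^2/2)
L/D = 287.23404255
rho*v^2/2 = 954*16.0/2 = 7632.0
dP = 0.017 * 287.23404255 * 7632.0
dP = 37266.9 Pa


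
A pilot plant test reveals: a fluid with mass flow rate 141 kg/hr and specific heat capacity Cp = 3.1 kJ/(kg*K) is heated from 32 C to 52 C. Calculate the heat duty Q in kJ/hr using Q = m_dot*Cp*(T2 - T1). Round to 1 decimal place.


Q = m_dot * Cp * (T2 - T1)
Q = 141 * 3.1 * (52 - 32)
Q = 141 * 3.1 * 20
Q = 8742.0 kJ/hr


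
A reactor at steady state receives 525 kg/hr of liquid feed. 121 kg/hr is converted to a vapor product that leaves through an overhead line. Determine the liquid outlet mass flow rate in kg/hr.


Steady-state mass balance on the main outlet: F_out = F_in - F_removed
F_out = 525 - 121
F_out = 404 kg/hr


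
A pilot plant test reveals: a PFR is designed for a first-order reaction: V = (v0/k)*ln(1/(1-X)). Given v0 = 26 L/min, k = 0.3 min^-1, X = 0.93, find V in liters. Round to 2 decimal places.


V = (v0/k) * ln(1/(1-X))
V = (26/0.3) * ln(1/(1-0.93))
V = 86.666667 * ln(14.285714)
V = 86.666667 * 2.65926
V = 230.47 L


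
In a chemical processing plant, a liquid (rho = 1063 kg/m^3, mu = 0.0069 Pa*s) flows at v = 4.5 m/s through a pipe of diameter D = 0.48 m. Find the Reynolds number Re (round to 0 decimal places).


Re = rho * v * D / mu
Re = 1063 * 4.5 * 0.48 / 0.0069
Re = 2296.08 / 0.0069
Re = 332765


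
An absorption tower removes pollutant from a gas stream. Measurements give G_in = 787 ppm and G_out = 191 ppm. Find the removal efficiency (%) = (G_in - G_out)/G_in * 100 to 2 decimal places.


Efficiency = (G_in - G_out) / G_in * 100%
Efficiency = (787 - 191) / 787 * 100
Efficiency = 596 / 787 * 100
Efficiency = 75.73%


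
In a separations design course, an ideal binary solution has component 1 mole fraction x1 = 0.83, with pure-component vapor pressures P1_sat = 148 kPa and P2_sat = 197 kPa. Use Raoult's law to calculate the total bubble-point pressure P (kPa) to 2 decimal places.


P = x1*P1_sat + x2*P2_sat
x2 = 1 - x1 = 1 - 0.83 = 0.17
P = 0.83*148 + 0.17*197
P = 122.84 + 33.49
P = 156.33 kPa


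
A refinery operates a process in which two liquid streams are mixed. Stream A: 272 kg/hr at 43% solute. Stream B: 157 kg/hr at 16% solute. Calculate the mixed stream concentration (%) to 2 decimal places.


Mass balance on solute: F1*x1 + F2*x2 = F3*x3
F3 = F1 + F2 = 272 + 157 = 429 kg/hr
x3 = (F1*x1 + F2*x2)/F3
x3 = (272*0.43 + 157*0.16) / 429
x3 = 33.12%


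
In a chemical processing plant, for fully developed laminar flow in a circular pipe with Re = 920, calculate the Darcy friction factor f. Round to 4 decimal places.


f = 64 / Re
f = 64 / 920
f = 0.0696


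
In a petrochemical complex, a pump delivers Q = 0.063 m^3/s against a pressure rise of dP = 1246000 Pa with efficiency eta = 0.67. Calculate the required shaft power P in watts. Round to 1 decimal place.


P = Q * dP / eta
P = 0.063 * 1246000 / 0.67
P = 78498.0 / 0.67
P = 117161.2 W


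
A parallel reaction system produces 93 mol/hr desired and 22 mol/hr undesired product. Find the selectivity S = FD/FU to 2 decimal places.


S = desired product rate / undesired product rate
S = 93 / 22
S = 4.23


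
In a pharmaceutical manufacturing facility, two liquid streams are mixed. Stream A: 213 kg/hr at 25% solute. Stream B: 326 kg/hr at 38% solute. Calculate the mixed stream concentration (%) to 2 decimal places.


Mass balance on solute: F1*x1 + F2*x2 = F3*x3
F3 = F1 + F2 = 213 + 326 = 539 kg/hr
x3 = (F1*x1 + F2*x2)/F3
x3 = (213*0.25 + 326*0.38) / 539
x3 = 32.86%


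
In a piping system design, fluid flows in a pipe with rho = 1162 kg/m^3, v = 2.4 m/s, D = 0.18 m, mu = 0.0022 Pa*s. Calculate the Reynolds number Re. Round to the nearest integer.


Re = rho * v * D / mu
Re = 1162 * 2.4 * 0.18 / 0.0022
Re = 501.984 / 0.0022
Re = 228175


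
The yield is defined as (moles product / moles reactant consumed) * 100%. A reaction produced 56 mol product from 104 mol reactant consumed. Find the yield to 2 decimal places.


Yield = (moles product / moles consumed) * 100%
Yield = (56 / 104) * 100
Yield = 0.5385 * 100
Yield = 53.85%


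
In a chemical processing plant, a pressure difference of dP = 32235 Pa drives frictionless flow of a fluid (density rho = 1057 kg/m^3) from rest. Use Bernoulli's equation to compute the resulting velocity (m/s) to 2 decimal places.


v = sqrt(2*dP/rho)
v = sqrt(2*32235/1057)
v = sqrt(60.993377)
v = 7.81 m/s


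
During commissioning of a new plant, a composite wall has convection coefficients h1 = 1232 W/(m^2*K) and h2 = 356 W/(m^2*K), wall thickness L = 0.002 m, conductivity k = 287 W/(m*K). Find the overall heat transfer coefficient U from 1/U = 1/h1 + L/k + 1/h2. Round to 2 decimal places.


1/U = 1/h1 + L/k + 1/h2
1/U = 1/1232 + 0.002/287 + 1/356
1/U = 0.0008116883 + 6.9686e-06 + 0.0028089888
1/U = 0.0036276457
U = 275.66 W/(m^2*K)


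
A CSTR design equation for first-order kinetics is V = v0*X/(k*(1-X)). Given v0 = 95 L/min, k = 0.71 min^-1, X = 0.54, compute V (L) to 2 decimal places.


V = v0 * X / (k * (1 - X))
V = 95 * 0.54 / (0.71 * (1 - 0.54))
V = 51.3 / (0.71 * 0.46)
V = 51.3 / 0.3266
V = 157.07 L


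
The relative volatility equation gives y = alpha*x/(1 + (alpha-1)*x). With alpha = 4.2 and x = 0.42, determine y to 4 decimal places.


y = alpha*x / (1 + (alpha-1)*x)
y = 4.2*0.42 / (1 + (4.2-1)*0.42)
y = 1.764 / (1 + 1.344)
y = 1.764 / 2.344
y = 0.7526


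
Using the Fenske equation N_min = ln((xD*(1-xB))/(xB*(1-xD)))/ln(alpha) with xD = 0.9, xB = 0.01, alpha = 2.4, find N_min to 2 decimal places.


N_min = ln((xD*(1-xB))/(xB*(1-xD))) / ln(alpha)
Numerator inside ln: 0.891 / 0.001 = 891.0
ln(891.0) = 6.792344
ln(alpha) = ln(2.4) = 0.875469
N_min = 6.792344 / 0.875469 = 7.76


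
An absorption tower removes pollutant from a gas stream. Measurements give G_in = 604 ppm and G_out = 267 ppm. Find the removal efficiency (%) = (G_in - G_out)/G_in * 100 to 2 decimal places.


Efficiency = (G_in - G_out) / G_in * 100%
Efficiency = (604 - 267) / 604 * 100
Efficiency = 337 / 604 * 100
Efficiency = 55.79%


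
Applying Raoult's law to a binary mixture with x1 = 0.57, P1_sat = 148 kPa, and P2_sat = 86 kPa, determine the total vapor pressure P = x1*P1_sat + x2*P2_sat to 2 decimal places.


P = x1*P1_sat + x2*P2_sat
x2 = 1 - x1 = 1 - 0.57 = 0.43
P = 0.57*148 + 0.43*86
P = 84.36 + 36.98
P = 121.34 kPa


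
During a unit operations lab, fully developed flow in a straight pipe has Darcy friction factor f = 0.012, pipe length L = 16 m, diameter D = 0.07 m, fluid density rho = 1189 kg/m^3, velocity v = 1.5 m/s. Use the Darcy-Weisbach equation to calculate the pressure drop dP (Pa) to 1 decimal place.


dP = f * (L/D) * (rho*v^2/2)
dP = 0.012 * (16/0.07) * (1189*1.5^2/2)
L/D = 228.57142857
rho*v^2/2 = 1189*2.25/2 = 1337.625
dP = 0.012 * 228.57142857 * 1337.625
dP = 3668.9 Pa


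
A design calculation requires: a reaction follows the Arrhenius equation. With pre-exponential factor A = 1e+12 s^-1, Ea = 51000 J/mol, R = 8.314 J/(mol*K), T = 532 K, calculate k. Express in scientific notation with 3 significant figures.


k = A * exp(-Ea/(R*T))
k = 1e+12 * exp(-51000 / (8.314 * 532))
k = 1e+12 * exp(-11.53051)
k = 9.83e+06


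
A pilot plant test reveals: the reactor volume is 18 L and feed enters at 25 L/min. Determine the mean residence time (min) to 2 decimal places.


tau = V / v0
tau = 18 / 25
tau = 0.72 min


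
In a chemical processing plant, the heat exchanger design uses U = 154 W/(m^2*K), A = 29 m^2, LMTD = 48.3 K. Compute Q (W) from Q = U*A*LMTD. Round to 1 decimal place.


Q = U * A * LMTD
Q = 154 * 29 * 48.3
Q = 215707.8 W


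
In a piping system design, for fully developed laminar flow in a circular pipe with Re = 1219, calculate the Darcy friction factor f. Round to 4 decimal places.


f = 64 / Re
f = 64 / 1219
f = 0.0525


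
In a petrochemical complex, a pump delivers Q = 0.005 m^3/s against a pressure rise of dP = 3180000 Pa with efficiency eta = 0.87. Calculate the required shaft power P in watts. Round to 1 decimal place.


P = Q * dP / eta
P = 0.005 * 3180000 / 0.87
P = 15900.0 / 0.87
P = 18275.9 W


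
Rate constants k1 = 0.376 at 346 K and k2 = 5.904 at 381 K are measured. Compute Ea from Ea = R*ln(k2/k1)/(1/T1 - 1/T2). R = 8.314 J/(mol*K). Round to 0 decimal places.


Ea = R * ln(k2/k1) / (1/T1 - 1/T2)
ln(k2/k1) = ln(5.904/0.376) = 2.7537962
1/T1 - 1/T2 = 1/346 - 1/381 = 0.000265501494
Ea = 8.314 * 2.7537962 / 0.000265501494
Ea = 86233 J/mol


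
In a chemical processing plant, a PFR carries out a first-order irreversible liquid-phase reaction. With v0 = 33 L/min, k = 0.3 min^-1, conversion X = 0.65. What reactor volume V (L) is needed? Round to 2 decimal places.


V = (v0/k) * ln(1/(1-X))
V = (33/0.3) * ln(1/(1-0.65))
V = 110.0 * ln(2.857143)
V = 110.0 * 1.049822
V = 115.48 L


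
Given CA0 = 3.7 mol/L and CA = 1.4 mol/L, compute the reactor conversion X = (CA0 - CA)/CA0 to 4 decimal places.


X = (CA0 - CA) / CA0
X = (3.7 - 1.4) / 3.7
X = 2.3 / 3.7
X = 0.6216


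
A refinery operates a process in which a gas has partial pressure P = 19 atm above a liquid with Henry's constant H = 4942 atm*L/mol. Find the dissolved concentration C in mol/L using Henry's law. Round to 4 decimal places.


C = P / H
C = 19 / 4942
C = 0.0038 mol/L


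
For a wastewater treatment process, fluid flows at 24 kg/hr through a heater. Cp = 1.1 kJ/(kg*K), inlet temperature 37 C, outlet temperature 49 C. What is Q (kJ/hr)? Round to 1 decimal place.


Q = m_dot * Cp * (T2 - T1)
Q = 24 * 1.1 * (49 - 37)
Q = 24 * 1.1 * 12
Q = 316.8 kJ/hr


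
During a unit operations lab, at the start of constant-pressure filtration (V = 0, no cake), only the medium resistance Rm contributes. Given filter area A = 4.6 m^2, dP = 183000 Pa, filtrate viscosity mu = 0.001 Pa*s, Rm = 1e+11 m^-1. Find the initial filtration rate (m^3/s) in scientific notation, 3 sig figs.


rate = A * dP / (mu * Rm)
rate = 4.6 * 183000 / (0.001 * 1e+11)
rate = 841800.0 / 1.000e+08
rate = 8.42e-03 m^3/s


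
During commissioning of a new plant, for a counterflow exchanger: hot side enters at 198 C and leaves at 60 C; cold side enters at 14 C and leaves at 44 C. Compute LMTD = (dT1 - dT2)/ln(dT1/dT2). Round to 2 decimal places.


dT1 = Th_in - Tc_out = 198 - 44 = 154
dT2 = Th_out - Tc_in = 60 - 14 = 46
LMTD = (dT1 - dT2) / ln(dT1/dT2)
LMTD = (154 - 46) / ln(154/46)
LMTD = 89.38 K


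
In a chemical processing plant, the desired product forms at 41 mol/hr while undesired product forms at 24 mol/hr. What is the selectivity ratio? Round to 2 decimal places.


S = desired product rate / undesired product rate
S = 41 / 24
S = 1.71


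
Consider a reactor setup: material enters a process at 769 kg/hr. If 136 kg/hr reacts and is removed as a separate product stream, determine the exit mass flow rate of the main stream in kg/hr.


Steady-state mass balance on the main outlet: F_out = F_in - F_removed
F_out = 769 - 136
F_out = 633 kg/hr


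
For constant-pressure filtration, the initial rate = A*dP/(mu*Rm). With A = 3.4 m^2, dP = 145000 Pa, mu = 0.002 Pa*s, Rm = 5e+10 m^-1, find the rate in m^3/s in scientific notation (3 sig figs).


rate = A * dP / (mu * Rm)
rate = 3.4 * 145000 / (0.002 * 5e+10)
rate = 493000.0 / 1.000e+08
rate = 4.93e-03 m^3/s


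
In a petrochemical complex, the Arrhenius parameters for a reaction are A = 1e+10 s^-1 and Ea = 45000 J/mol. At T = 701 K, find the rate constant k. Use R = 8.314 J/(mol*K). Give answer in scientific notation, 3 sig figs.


k = A * exp(-Ea/(R*T))
k = 1e+10 * exp(-45000 / (8.314 * 701))
k = 1e+10 * exp(-7.721194)
k = 4.43e+06


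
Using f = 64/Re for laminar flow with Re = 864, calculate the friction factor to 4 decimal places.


f = 64 / Re
f = 64 / 864
f = 0.0741


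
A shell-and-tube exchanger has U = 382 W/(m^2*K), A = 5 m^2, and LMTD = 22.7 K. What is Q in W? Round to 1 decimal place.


Q = U * A * LMTD
Q = 382 * 5 * 22.7
Q = 43357.0 W


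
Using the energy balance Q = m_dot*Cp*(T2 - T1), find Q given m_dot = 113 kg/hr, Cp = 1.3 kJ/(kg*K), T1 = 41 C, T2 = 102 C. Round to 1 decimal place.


Q = m_dot * Cp * (T2 - T1)
Q = 113 * 1.3 * (102 - 41)
Q = 113 * 1.3 * 61
Q = 8960.9 kJ/hr


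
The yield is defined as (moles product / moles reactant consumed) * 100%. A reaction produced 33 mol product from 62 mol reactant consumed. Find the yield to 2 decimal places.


Yield = (moles product / moles consumed) * 100%
Yield = (33 / 62) * 100
Yield = 0.5323 * 100
Yield = 53.23%


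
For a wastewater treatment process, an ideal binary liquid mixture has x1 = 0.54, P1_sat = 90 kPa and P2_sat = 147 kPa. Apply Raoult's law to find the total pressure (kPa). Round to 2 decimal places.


P = x1*P1_sat + x2*P2_sat
x2 = 1 - x1 = 1 - 0.54 = 0.46
P = 0.54*90 + 0.46*147
P = 48.6 + 67.62
P = 116.22 kPa


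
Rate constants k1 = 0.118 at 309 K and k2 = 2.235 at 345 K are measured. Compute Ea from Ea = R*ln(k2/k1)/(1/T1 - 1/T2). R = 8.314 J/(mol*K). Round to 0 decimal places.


Ea = R * ln(k2/k1) / (1/T1 - 1/T2)
ln(k2/k1) = ln(2.235/0.118) = 2.9413119
1/T1 - 1/T2 = 1/309 - 1/345 = 0.00033769523
Ea = 8.314 * 2.9413119 / 0.00033769523
Ea = 72415 J/mol


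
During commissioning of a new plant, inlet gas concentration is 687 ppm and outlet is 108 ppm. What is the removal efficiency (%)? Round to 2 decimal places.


Efficiency = (G_in - G_out) / G_in * 100%
Efficiency = (687 - 108) / 687 * 100
Efficiency = 579 / 687 * 100
Efficiency = 84.28%


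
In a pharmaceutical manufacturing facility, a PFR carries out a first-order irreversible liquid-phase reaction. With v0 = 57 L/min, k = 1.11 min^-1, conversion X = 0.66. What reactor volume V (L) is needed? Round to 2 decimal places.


V = (v0/k) * ln(1/(1-X))
V = (57/1.11) * ln(1/(1-0.66))
V = 51.351351 * ln(2.941176)
V = 51.351351 * 1.07881
V = 55.40 L


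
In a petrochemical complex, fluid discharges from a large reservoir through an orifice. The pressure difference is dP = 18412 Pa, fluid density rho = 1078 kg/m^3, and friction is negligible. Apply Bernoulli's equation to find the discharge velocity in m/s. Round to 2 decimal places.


v = sqrt(2*dP/rho)
v = sqrt(2*18412/1078)
v = sqrt(34.159555)
v = 5.84 m/s


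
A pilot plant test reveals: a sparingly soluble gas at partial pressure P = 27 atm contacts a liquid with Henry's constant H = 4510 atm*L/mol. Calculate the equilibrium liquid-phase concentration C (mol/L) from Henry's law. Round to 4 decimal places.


C = P / H
C = 27 / 4510
C = 0.0060 mol/L


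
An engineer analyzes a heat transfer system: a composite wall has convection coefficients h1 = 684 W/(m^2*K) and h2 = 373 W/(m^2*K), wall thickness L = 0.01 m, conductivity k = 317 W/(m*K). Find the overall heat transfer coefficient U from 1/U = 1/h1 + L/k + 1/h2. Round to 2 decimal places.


1/U = 1/h1 + L/k + 1/h2
1/U = 1/684 + 0.01/317 + 1/373
1/U = 0.0014619883 + 3.15457e-05 + 0.0026809651
1/U = 0.0041744991
U = 239.55 W/(m^2*K)


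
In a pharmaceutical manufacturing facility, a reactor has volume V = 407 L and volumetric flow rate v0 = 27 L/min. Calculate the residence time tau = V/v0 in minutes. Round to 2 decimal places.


tau = V / v0
tau = 407 / 27
tau = 15.07 min


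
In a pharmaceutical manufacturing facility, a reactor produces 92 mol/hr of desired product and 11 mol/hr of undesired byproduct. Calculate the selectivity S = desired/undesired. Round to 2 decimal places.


S = desired product rate / undesired product rate
S = 92 / 11
S = 8.36


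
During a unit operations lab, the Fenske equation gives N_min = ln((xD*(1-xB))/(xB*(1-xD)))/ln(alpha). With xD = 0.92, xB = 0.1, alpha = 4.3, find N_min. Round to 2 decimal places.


N_min = ln((xD*(1-xB))/(xB*(1-xD))) / ln(alpha)
Numerator inside ln: 0.828 / 0.008 = 103.5
ln(103.5) = 4.639572
ln(alpha) = ln(4.3) = 1.458615
N_min = 4.639572 / 1.458615 = 3.18


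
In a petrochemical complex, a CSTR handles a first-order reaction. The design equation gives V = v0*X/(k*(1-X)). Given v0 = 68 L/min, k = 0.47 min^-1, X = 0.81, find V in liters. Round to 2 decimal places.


V = v0 * X / (k * (1 - X))
V = 68 * 0.81 / (0.47 * (1 - 0.81))
V = 55.08 / (0.47 * 0.19)
V = 55.08 / 0.0893
V = 616.80 L


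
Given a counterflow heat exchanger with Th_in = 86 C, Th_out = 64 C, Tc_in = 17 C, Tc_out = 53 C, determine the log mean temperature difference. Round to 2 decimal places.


dT1 = Th_in - Tc_out = 86 - 53 = 33
dT2 = Th_out - Tc_in = 64 - 17 = 47
LMTD = (dT1 - dT2) / ln(dT1/dT2)
LMTD = (33 - 47) / ln(33/47)
LMTD = 39.59 K


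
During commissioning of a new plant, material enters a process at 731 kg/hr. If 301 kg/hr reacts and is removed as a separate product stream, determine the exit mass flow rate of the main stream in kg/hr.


Steady-state mass balance on the main outlet: F_out = F_in - F_removed
F_out = 731 - 301
F_out = 430 kg/hr


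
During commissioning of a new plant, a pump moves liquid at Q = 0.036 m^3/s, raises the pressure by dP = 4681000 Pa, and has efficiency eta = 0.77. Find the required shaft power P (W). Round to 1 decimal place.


P = Q * dP / eta
P = 0.036 * 4681000 / 0.77
P = 168516.0 / 0.77
P = 218851.9 W


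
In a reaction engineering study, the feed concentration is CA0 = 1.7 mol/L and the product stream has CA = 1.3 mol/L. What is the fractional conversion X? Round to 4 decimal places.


X = (CA0 - CA) / CA0
X = (1.7 - 1.3) / 1.7
X = 0.4 / 1.7
X = 0.2353


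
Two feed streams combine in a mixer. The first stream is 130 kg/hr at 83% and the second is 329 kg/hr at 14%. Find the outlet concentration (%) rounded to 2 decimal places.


Mass balance on solute: F1*x1 + F2*x2 = F3*x3
F3 = F1 + F2 = 130 + 329 = 459 kg/hr
x3 = (F1*x1 + F2*x2)/F3
x3 = (130*0.83 + 329*0.14) / 459
x3 = 33.54%


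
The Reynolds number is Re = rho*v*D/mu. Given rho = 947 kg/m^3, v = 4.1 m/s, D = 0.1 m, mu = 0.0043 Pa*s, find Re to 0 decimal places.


Re = rho * v * D / mu
Re = 947 * 4.1 * 0.1 / 0.0043
Re = 388.27 / 0.0043
Re = 90295


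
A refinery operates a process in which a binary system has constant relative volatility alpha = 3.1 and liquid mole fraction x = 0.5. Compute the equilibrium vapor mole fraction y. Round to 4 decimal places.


y = alpha*x / (1 + (alpha-1)*x)
y = 3.1*0.5 / (1 + (3.1-1)*0.5)
y = 1.55 / (1 + 1.05)
y = 1.55 / 2.05
y = 0.7561


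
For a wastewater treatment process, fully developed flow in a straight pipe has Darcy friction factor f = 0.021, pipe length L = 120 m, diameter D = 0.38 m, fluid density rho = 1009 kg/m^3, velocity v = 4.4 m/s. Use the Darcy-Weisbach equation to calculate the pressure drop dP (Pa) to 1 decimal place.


dP = f * (L/D) * (rho*v^2/2)
dP = 0.021 * (120/0.38) * (1009*4.4^2/2)
L/D = 315.78947368
rho*v^2/2 = 1009*19.36/2 = 9767.12
dP = 0.021 * 315.78947368 * 9767.12
dP = 64771.4 Pa


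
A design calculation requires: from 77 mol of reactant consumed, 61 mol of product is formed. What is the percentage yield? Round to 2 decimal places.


Yield = (moles product / moles consumed) * 100%
Yield = (61 / 77) * 100
Yield = 0.7922 * 100
Yield = 79.22%


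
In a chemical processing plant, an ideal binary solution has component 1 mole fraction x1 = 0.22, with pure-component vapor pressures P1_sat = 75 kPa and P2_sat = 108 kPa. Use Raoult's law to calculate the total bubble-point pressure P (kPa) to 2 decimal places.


P = x1*P1_sat + x2*P2_sat
x2 = 1 - x1 = 1 - 0.22 = 0.78
P = 0.22*75 + 0.78*108
P = 16.5 + 84.24
P = 100.74 kPa


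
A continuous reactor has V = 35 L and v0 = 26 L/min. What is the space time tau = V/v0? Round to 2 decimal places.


tau = V / v0
tau = 35 / 26
tau = 1.35 min


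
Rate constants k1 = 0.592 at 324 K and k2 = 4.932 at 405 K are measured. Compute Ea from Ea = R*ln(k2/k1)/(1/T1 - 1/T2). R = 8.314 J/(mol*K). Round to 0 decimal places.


Ea = R * ln(k2/k1) / (1/T1 - 1/T2)
ln(k2/k1) = ln(4.932/0.592) = 2.1199932
1/T1 - 1/T2 = 1/324 - 1/405 = 0.000617283951
Ea = 8.314 * 2.1199932 / 0.000617283951
Ea = 28554 J/mol


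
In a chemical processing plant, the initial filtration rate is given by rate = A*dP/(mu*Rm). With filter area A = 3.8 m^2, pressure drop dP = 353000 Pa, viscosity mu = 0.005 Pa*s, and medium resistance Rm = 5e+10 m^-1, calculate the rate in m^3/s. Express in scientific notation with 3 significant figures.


rate = A * dP / (mu * Rm)
rate = 3.8 * 353000 / (0.005 * 5e+10)
rate = 1341400.0 / 2.500e+08
rate = 5.37e-03 m^3/s


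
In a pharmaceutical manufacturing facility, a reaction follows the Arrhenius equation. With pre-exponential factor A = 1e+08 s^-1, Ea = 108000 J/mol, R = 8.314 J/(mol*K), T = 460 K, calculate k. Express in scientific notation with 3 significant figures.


k = A * exp(-Ea/(R*T))
k = 1e+08 * exp(-108000 / (8.314 * 460))
k = 1e+08 * exp(-28.239429)
k = 5.44e-05


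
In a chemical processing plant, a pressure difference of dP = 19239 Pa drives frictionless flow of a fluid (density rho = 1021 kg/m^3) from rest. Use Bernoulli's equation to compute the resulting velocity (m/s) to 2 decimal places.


v = sqrt(2*dP/rho)
v = sqrt(2*19239/1021)
v = sqrt(37.686582)
v = 6.14 m/s


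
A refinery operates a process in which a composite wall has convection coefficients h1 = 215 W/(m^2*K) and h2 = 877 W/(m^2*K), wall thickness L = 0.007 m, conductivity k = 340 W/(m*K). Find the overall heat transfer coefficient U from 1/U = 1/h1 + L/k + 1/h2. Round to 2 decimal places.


1/U = 1/h1 + L/k + 1/h2
1/U = 1/215 + 0.007/340 + 1/877
1/U = 0.0046511628 + 2.05882e-05 + 0.0011402509
1/U = 0.0058120019
U = 172.06 W/(m^2*K)


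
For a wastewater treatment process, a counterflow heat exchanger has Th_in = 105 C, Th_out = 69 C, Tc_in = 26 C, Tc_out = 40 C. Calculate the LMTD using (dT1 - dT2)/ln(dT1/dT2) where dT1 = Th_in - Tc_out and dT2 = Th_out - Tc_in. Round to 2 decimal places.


dT1 = Th_in - Tc_out = 105 - 40 = 65
dT2 = Th_out - Tc_in = 69 - 26 = 43
LMTD = (dT1 - dT2) / ln(dT1/dT2)
LMTD = (65 - 43) / ln(65/43)
LMTD = 53.24 K


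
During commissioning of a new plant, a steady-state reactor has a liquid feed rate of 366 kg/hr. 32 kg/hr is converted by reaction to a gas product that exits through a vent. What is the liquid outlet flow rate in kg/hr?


Steady-state mass balance on the main outlet: F_out = F_in - F_removed
F_out = 366 - 32
F_out = 334 kg/hr


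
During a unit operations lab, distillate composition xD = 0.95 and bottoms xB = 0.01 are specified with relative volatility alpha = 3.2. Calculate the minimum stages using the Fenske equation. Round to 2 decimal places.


N_min = ln((xD*(1-xB))/(xB*(1-xD))) / ln(alpha)
Numerator inside ln: 0.9405 / 0.0005 = 1881.0
ln(1881.0) = 7.539559
ln(alpha) = ln(3.2) = 1.163151
N_min = 7.539559 / 1.163151 = 6.48


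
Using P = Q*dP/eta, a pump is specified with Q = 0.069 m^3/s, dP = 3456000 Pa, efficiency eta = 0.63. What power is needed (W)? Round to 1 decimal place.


P = Q * dP / eta
P = 0.069 * 3456000 / 0.63
P = 238464.0 / 0.63
P = 378514.3 W


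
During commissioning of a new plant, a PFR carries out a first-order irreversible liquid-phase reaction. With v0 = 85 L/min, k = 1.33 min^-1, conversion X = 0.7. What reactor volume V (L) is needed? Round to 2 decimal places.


V = (v0/k) * ln(1/(1-X))
V = (85/1.33) * ln(1/(1-0.7))
V = 63.909774 * ln(3.333333)
V = 63.909774 * 1.203973
V = 76.95 L


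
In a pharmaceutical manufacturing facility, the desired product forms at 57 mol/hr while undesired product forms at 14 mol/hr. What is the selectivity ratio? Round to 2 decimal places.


S = desired product rate / undesired product rate
S = 57 / 14
S = 4.07


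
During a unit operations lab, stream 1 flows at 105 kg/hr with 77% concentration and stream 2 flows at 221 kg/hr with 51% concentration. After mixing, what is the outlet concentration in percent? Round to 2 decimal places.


Mass balance on solute: F1*x1 + F2*x2 = F3*x3
F3 = F1 + F2 = 105 + 221 = 326 kg/hr
x3 = (F1*x1 + F2*x2)/F3
x3 = (105*0.77 + 221*0.51) / 326
x3 = 59.37%


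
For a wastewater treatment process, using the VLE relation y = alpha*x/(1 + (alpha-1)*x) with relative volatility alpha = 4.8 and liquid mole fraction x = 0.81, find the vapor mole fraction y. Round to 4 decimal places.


y = alpha*x / (1 + (alpha-1)*x)
y = 4.8*0.81 / (1 + (4.8-1)*0.81)
y = 3.888 / (1 + 3.078)
y = 3.888 / 4.078
y = 0.9534


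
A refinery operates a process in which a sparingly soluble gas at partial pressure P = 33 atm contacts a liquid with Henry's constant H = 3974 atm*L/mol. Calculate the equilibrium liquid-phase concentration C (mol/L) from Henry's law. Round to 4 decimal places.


C = P / H
C = 33 / 3974
C = 0.0083 mol/L


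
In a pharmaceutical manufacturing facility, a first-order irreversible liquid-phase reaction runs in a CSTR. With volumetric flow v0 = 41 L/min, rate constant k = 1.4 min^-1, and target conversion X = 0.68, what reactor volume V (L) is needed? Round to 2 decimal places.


V = v0 * X / (k * (1 - X))
V = 41 * 0.68 / (1.4 * (1 - 0.68))
V = 27.88 / (1.4 * 0.32)
V = 27.88 / 0.448
V = 62.23 L


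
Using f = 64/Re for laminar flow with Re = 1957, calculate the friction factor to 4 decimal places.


f = 64 / Re
f = 64 / 1957
f = 0.0327


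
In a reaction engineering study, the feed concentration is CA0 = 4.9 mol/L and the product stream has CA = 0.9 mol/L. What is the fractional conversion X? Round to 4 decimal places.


X = (CA0 - CA) / CA0
X = (4.9 - 0.9) / 4.9
X = 4.0 / 4.9
X = 0.8163


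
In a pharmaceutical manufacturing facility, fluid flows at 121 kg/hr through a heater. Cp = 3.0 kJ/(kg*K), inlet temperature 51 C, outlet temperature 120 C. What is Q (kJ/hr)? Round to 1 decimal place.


Q = m_dot * Cp * (T2 - T1)
Q = 121 * 3.0 * (120 - 51)
Q = 121 * 3.0 * 69
Q = 25047.0 kJ/hr


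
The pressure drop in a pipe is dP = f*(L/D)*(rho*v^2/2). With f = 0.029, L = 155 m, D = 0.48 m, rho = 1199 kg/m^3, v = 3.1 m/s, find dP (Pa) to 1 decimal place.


dP = f * (L/D) * (rho*v^2/2)
dP = 0.029 * (155/0.48) * (1199*3.1^2/2)
L/D = 322.91666667
rho*v^2/2 = 1199*9.61/2 = 5761.195
dP = 0.029 * 322.91666667 * 5761.195
dP = 53951.2 Pa


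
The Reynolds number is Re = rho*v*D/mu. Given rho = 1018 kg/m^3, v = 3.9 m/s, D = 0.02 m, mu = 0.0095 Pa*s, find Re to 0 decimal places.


Re = rho * v * D / mu
Re = 1018 * 3.9 * 0.02 / 0.0095
Re = 79.404 / 0.0095
Re = 8358


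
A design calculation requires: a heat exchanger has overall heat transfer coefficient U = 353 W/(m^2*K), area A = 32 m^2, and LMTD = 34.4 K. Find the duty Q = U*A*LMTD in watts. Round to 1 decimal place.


Q = U * A * LMTD
Q = 353 * 32 * 34.4
Q = 388582.4 W


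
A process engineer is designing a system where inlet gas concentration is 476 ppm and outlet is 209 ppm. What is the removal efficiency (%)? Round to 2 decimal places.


Efficiency = (G_in - G_out) / G_in * 100%
Efficiency = (476 - 209) / 476 * 100
Efficiency = 267 / 476 * 100
Efficiency = 56.09%


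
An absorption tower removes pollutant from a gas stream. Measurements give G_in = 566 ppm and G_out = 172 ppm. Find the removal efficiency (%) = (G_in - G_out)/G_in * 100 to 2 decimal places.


Efficiency = (G_in - G_out) / G_in * 100%
Efficiency = (566 - 172) / 566 * 100
Efficiency = 394 / 566 * 100
Efficiency = 69.61%


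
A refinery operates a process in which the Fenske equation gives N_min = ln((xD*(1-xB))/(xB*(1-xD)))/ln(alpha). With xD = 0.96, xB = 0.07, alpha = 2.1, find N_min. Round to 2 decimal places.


N_min = ln((xD*(1-xB))/(xB*(1-xD))) / ln(alpha)
Numerator inside ln: 0.8928 / 0.0028 = 318.857143
ln(318.857143) = 5.764743
ln(alpha) = ln(2.1) = 0.741937
N_min = 5.764743 / 0.741937 = 7.77


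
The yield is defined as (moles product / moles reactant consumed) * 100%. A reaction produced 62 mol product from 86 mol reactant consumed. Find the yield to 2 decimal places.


Yield = (moles product / moles consumed) * 100%
Yield = (62 / 86) * 100
Yield = 0.7209 * 100
Yield = 72.09%


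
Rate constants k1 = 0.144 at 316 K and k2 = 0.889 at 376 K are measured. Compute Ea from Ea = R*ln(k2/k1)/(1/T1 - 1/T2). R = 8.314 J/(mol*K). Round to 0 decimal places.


Ea = R * ln(k2/k1) / (1/T1 - 1/T2)
ln(k2/k1) = ln(0.889/0.144) = 1.8202839
1/T1 - 1/T2 = 1/316 - 1/376 = 0.000504982494
Ea = 8.314 * 1.8202839 / 0.000504982494
Ea = 29969 J/mol


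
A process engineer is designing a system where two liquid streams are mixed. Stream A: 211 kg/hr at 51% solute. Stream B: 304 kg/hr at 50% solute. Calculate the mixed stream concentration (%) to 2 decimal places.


Mass balance on solute: F1*x1 + F2*x2 = F3*x3
F3 = F1 + F2 = 211 + 304 = 515 kg/hr
x3 = (F1*x1 + F2*x2)/F3
x3 = (211*0.51 + 304*0.5) / 515
x3 = 50.41%


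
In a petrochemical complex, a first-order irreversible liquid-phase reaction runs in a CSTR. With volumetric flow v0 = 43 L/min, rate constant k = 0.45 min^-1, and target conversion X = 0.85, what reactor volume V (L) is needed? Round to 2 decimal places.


V = v0 * X / (k * (1 - X))
V = 43 * 0.85 / (0.45 * (1 - 0.85))
V = 36.55 / (0.45 * 0.15)
V = 36.55 / 0.0675
V = 541.48 L


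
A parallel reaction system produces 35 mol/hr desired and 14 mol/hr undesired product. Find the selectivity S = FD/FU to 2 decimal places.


S = desired product rate / undesired product rate
S = 35 / 14
S = 2.50


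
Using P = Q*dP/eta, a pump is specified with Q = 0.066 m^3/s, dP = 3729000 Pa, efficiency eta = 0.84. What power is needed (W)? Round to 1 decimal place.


P = Q * dP / eta
P = 0.066 * 3729000 / 0.84
P = 246114.0 / 0.84
P = 292992.9 W


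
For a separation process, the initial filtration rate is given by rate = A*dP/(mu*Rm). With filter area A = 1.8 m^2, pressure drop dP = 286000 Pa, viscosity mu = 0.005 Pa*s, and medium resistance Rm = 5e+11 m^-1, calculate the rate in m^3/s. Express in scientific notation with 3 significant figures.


rate = A * dP / (mu * Rm)
rate = 1.8 * 286000 / (0.005 * 5e+11)
rate = 514800.0 / 2.500e+09
rate = 2.06e-04 m^3/s
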